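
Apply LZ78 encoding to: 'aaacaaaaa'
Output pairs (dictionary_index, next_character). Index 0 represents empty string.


LZ78 encoding steps:
Dictionary: {0: ''}
Step 1: w='' (idx 0), next='a' -> output (0, 'a'), add 'a' as idx 1
Step 2: w='a' (idx 1), next='a' -> output (1, 'a'), add 'aa' as idx 2
Step 3: w='' (idx 0), next='c' -> output (0, 'c'), add 'c' as idx 3
Step 4: w='aa' (idx 2), next='a' -> output (2, 'a'), add 'aaa' as idx 4
Step 5: w='aa' (idx 2), end of input -> output (2, '')


Encoded: [(0, 'a'), (1, 'a'), (0, 'c'), (2, 'a'), (2, '')]


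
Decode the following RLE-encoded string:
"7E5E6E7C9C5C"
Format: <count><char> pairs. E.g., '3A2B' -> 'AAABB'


Expanding each <count><char> pair:
  7E -> 'EEEEEEE'
  5E -> 'EEEEE'
  6E -> 'EEEEEE'
  7C -> 'CCCCCCC'
  9C -> 'CCCCCCCCC'
  5C -> 'CCCCC'

Decoded = EEEEEEEEEEEEEEEEEECCCCCCCCCCCCCCCCCCCCC


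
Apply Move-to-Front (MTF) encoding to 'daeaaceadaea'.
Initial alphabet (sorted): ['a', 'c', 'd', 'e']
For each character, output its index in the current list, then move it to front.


MTF encoding:
'd': index 2 in ['a', 'c', 'd', 'e'] -> ['d', 'a', 'c', 'e']
'a': index 1 in ['d', 'a', 'c', 'e'] -> ['a', 'd', 'c', 'e']
'e': index 3 in ['a', 'd', 'c', 'e'] -> ['e', 'a', 'd', 'c']
'a': index 1 in ['e', 'a', 'd', 'c'] -> ['a', 'e', 'd', 'c']
'a': index 0 in ['a', 'e', 'd', 'c'] -> ['a', 'e', 'd', 'c']
'c': index 3 in ['a', 'e', 'd', 'c'] -> ['c', 'a', 'e', 'd']
'e': index 2 in ['c', 'a', 'e', 'd'] -> ['e', 'c', 'a', 'd']
'a': index 2 in ['e', 'c', 'a', 'd'] -> ['a', 'e', 'c', 'd']
'd': index 3 in ['a', 'e', 'c', 'd'] -> ['d', 'a', 'e', 'c']
'a': index 1 in ['d', 'a', 'e', 'c'] -> ['a', 'd', 'e', 'c']
'e': index 2 in ['a', 'd', 'e', 'c'] -> ['e', 'a', 'd', 'c']
'a': index 1 in ['e', 'a', 'd', 'c'] -> ['a', 'e', 'd', 'c']


Output: [2, 1, 3, 1, 0, 3, 2, 2, 3, 1, 2, 1]


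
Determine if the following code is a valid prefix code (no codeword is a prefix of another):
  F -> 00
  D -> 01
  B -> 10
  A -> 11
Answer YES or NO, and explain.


Checking each pair (does one codeword prefix another?):
  F='00' vs D='01': no prefix
  F='00' vs B='10': no prefix
  F='00' vs A='11': no prefix
  D='01' vs F='00': no prefix
  D='01' vs B='10': no prefix
  D='01' vs A='11': no prefix
  B='10' vs F='00': no prefix
  B='10' vs D='01': no prefix
  B='10' vs A='11': no prefix
  A='11' vs F='00': no prefix
  A='11' vs D='01': no prefix
  A='11' vs B='10': no prefix
No violation found over all pairs.

YES -- this is a valid prefix code. No codeword is a prefix of any other codeword.


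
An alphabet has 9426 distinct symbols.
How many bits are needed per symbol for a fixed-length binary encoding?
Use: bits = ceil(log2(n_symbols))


log2(9426) = 13.2024
Bracket: 2^13 = 8192 < 9426 <= 2^14 = 16384
So ceil(log2(9426)) = 14

bits = ceil(log2(9426)) = ceil(13.2024) = 14 bits


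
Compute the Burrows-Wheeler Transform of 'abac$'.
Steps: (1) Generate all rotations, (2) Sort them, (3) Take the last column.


Rotations (sorted):
  0: $abac -> last char: c
  1: abac$ -> last char: $
  2: ac$ab -> last char: b
  3: bac$a -> last char: a
  4: c$aba -> last char: a


BWT = c$baa


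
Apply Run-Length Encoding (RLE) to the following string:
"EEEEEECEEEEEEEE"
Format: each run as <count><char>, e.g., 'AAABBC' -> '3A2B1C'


Scanning runs left to right:
  i=0: run of 'E' x 6 -> '6E'
  i=6: run of 'C' x 1 -> '1C'
  i=7: run of 'E' x 8 -> '8E'

RLE = 6E1C8E


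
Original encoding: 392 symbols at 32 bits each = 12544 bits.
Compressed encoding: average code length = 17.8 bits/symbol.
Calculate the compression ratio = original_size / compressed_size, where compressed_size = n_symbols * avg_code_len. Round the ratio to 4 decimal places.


original_size = n_symbols * orig_bits = 392 * 32 = 12544 bits
compressed_size = n_symbols * avg_code_len = 392 * 17.8 = 6977.6 bits
ratio = original_size / compressed_size = 12544 / 6977.6 = 1.7978

Compression ratio = 1.7978


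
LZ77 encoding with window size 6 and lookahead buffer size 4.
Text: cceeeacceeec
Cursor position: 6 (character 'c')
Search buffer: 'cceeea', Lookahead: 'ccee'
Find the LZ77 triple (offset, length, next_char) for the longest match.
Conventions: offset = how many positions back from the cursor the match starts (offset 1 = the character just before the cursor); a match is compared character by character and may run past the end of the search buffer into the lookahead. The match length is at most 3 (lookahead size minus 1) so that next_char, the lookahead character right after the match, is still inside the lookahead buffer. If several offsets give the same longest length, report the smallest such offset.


Try each offset into the search buffer:
  offset=1 (pos 5, char 'a'): match length 0
  offset=2 (pos 4, char 'e'): match length 0
  offset=3 (pos 3, char 'e'): match length 0
  offset=4 (pos 2, char 'e'): match length 0
  offset=5 (pos 1, char 'c'): match length 1
  offset=6 (pos 0, char 'c'): match length 3
Longest match has length 3 at offset 6.
next_char = character at position 6 + 3 = 9 -> 'e'

Best match: offset=6, length=3 (matching 'cce' starting at position 0)
LZ77 triple: (6, 3, 'e')


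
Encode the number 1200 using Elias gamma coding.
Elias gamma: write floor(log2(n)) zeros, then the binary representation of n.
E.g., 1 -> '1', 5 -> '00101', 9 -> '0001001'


num_bits = floor(log2(1200)) + 1 = 11
leading_zeros = num_bits - 1 = 10
binary(1200) = 10010110000

Elias gamma(1200) = '0000000000' + '10010110000' = 000000000010010110000 (21 bits)


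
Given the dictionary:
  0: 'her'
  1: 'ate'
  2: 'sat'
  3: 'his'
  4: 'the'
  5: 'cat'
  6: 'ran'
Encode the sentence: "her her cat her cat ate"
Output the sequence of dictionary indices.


Look up each word in the dictionary:
  'her' -> 0
  'her' -> 0
  'cat' -> 5
  'her' -> 0
  'cat' -> 5
  'ate' -> 1

Encoded: [0, 0, 5, 0, 5, 1]


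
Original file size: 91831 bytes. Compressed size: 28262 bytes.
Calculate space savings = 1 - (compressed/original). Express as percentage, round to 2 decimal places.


ratio = compressed/original = 28262/91831 = 0.307761
savings = 1 - ratio = 1 - 0.307761 = 0.692239
as a percentage: 0.692239 * 100 = 69.22%

Space savings = 1 - 28262/91831 = 69.22%


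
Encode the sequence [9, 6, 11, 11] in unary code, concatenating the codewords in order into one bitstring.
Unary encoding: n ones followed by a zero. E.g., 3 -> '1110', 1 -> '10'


Encode each number as n ones followed by a terminating 0:
  9 -> 1111111110 (10 bits)
  6 -> 1111110 (7 bits)
  11 -> 111111111110 (12 bits)
  11 -> 111111111110 (12 bits)
Total length = 10 + 7 + 12 + 12 = 41 bits.

Unary([9, 6, 11, 11]) = 11111111101111110111111111110111111111110 (41 bits)


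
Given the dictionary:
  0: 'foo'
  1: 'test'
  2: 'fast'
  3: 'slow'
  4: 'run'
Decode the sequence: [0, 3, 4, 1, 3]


Look up each index in the dictionary:
  0 -> 'foo'
  3 -> 'slow'
  4 -> 'run'
  1 -> 'test'
  3 -> 'slow'

Decoded: "foo slow run test slow"


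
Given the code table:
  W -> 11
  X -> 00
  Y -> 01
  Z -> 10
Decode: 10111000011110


Decoding:
10 -> Z
11 -> W
10 -> Z
00 -> X
01 -> Y
11 -> W
10 -> Z


Result: ZWZXYWZ


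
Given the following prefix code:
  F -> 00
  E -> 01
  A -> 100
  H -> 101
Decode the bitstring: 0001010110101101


Decoding step by step:
Bits 00 -> F
Bits 01 -> E
Bits 01 -> E
Bits 01 -> E
Bits 101 -> H
Bits 01 -> E
Bits 101 -> H


Decoded message: FEEEHEH


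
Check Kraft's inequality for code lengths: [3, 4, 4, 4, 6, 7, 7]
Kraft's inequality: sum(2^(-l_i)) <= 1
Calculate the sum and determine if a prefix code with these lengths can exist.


Sum = 2^(-3) + 2^(-4) + 2^(-4) + 2^(-4) + 2^(-6) + 2^(-7) + 2^(-7)
    = 0.125 + 0.0625 + 0.0625 + 0.0625 + 0.015625 + 0.0078125 + 0.0078125
    = 44/128 = 0.34375
Since 0.34375 <= 1, Kraft's inequality IS satisfied.
A prefix code with these lengths CAN exist.

Kraft sum = 0.34375. Satisfied.


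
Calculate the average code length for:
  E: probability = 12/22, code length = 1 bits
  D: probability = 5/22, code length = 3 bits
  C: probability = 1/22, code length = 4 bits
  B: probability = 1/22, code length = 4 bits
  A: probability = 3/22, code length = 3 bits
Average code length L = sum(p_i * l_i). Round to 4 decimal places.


Weighted contributions p_i * l_i:
  E: (12/22) * 1 = 12/22
  D: (5/22) * 3 = 15/22
  C: (1/22) * 4 = 4/22
  B: (1/22) * 4 = 4/22
  A: (3/22) * 3 = 9/22
Sum = (12 + 15 + 4 + 4 + 9)/22 = 44/22

L = 44/22 = 2.0000 bits/symbol


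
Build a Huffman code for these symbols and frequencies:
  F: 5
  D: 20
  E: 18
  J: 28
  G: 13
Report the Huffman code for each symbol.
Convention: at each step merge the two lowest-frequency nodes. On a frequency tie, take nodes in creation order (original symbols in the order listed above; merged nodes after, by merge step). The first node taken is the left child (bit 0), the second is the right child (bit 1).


Huffman tree construction:
Step 1: Merge F(5) + G(13) = 18
Step 2: Merge E(18) + (F+G)(18) = 36
Step 3: Merge D(20) + J(28) = 48
Step 4: Merge (E+(F+G))(36) + (D+J)(48) = 84
Read each symbol's code off the tree from the root (left child = 0, right child = 1).

Codes:
  F: 010 (length 3)
  D: 10 (length 2)
  E: 00 (length 2)
  J: 11 (length 2)
  G: 011 (length 3)
Average code length: 186/84 = 2.2143 bits/symbol


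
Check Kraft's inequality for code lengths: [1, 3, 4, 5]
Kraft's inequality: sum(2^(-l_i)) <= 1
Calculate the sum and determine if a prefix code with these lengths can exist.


Sum = 2^(-1) + 2^(-3) + 2^(-4) + 2^(-5)
    = 0.5 + 0.125 + 0.0625 + 0.03125
    = 23/32 = 0.71875
Since 0.71875 <= 1, Kraft's inequality IS satisfied.
A prefix code with these lengths CAN exist.

Kraft sum = 0.71875. Satisfied.


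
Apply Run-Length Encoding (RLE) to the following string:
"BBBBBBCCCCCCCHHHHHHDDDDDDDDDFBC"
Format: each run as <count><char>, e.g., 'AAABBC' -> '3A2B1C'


Scanning runs left to right:
  i=0: run of 'B' x 6 -> '6B'
  i=6: run of 'C' x 7 -> '7C'
  i=13: run of 'H' x 6 -> '6H'
  i=19: run of 'D' x 9 -> '9D'
  i=28: run of 'F' x 1 -> '1F'
  i=29: run of 'B' x 1 -> '1B'
  i=30: run of 'C' x 1 -> '1C'

RLE = 6B7C6H9D1F1B1C


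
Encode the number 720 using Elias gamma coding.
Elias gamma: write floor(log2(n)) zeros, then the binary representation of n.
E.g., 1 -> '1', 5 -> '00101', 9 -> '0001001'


num_bits = floor(log2(720)) + 1 = 10
leading_zeros = num_bits - 1 = 9
binary(720) = 1011010000

Elias gamma(720) = '000000000' + '1011010000' = 0000000001011010000 (19 bits)


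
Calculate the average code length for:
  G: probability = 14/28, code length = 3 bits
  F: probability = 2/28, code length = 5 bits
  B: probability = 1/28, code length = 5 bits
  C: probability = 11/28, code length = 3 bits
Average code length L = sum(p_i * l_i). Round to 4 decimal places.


Weighted contributions p_i * l_i:
  G: (14/28) * 3 = 42/28
  F: (2/28) * 5 = 10/28
  B: (1/28) * 5 = 5/28
  C: (11/28) * 3 = 33/28
Sum = (42 + 10 + 5 + 33)/28 = 90/28

L = 90/28 = 3.2143 bits/symbol


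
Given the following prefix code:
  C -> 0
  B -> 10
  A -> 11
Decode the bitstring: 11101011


Decoding step by step:
Bits 11 -> A
Bits 10 -> B
Bits 10 -> B
Bits 11 -> A


Decoded message: ABBA


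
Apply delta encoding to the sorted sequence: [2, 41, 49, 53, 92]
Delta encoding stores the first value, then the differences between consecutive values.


First value: 2
Deltas:
  41 - 2 = 39
  49 - 41 = 8
  53 - 49 = 4
  92 - 53 = 39


Delta encoded: [2, 39, 8, 4, 39]


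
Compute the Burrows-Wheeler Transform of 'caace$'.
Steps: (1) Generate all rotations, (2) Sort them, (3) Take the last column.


Rotations (sorted):
  0: $caace -> last char: e
  1: aace$c -> last char: c
  2: ace$ca -> last char: a
  3: caace$ -> last char: $
  4: ce$caa -> last char: a
  5: e$caac -> last char: c


BWT = eca$ac


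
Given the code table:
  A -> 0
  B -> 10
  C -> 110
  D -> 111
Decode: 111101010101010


Decoding:
111 -> D
10 -> B
10 -> B
10 -> B
10 -> B
10 -> B
10 -> B


Result: DBBBBBB


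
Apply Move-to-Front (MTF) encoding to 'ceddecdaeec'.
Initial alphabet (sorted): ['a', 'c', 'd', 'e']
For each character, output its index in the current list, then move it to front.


MTF encoding:
'c': index 1 in ['a', 'c', 'd', 'e'] -> ['c', 'a', 'd', 'e']
'e': index 3 in ['c', 'a', 'd', 'e'] -> ['e', 'c', 'a', 'd']
'd': index 3 in ['e', 'c', 'a', 'd'] -> ['d', 'e', 'c', 'a']
'd': index 0 in ['d', 'e', 'c', 'a'] -> ['d', 'e', 'c', 'a']
'e': index 1 in ['d', 'e', 'c', 'a'] -> ['e', 'd', 'c', 'a']
'c': index 2 in ['e', 'd', 'c', 'a'] -> ['c', 'e', 'd', 'a']
'd': index 2 in ['c', 'e', 'd', 'a'] -> ['d', 'c', 'e', 'a']
'a': index 3 in ['d', 'c', 'e', 'a'] -> ['a', 'd', 'c', 'e']
'e': index 3 in ['a', 'd', 'c', 'e'] -> ['e', 'a', 'd', 'c']
'e': index 0 in ['e', 'a', 'd', 'c'] -> ['e', 'a', 'd', 'c']
'c': index 3 in ['e', 'a', 'd', 'c'] -> ['c', 'e', 'a', 'd']


Output: [1, 3, 3, 0, 1, 2, 2, 3, 3, 0, 3]


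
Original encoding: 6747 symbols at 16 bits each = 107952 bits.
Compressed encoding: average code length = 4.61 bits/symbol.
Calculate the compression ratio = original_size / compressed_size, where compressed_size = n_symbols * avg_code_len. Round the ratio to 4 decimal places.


original_size = n_symbols * orig_bits = 6747 * 16 = 107952 bits
compressed_size = n_symbols * avg_code_len = 6747 * 4.61 = 31103.67 bits
ratio = original_size / compressed_size = 107952 / 31103.67 = 3.4707

Compression ratio = 3.4707


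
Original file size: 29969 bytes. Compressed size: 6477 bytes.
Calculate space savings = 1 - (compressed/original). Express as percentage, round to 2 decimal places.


ratio = compressed/original = 6477/29969 = 0.216123
savings = 1 - ratio = 1 - 0.216123 = 0.783877
as a percentage: 0.783877 * 100 = 78.39%

Space savings = 1 - 6477/29969 = 78.39%


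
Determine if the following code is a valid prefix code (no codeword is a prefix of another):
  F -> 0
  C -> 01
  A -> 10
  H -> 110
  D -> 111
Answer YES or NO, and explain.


Checking each pair (does one codeword prefix another?):
  F='0' vs C='01': prefix -- VIOLATION

NO -- this is NOT a valid prefix code. F (0) is a prefix of C (01).


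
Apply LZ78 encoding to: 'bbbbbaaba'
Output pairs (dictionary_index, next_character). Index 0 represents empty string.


LZ78 encoding steps:
Dictionary: {0: ''}
Step 1: w='' (idx 0), next='b' -> output (0, 'b'), add 'b' as idx 1
Step 2: w='b' (idx 1), next='b' -> output (1, 'b'), add 'bb' as idx 2
Step 3: w='bb' (idx 2), next='a' -> output (2, 'a'), add 'bba' as idx 3
Step 4: w='' (idx 0), next='a' -> output (0, 'a'), add 'a' as idx 4
Step 5: w='b' (idx 1), next='a' -> output (1, 'a'), add 'ba' as idx 5


Encoded: [(0, 'b'), (1, 'b'), (2, 'a'), (0, 'a'), (1, 'a')]


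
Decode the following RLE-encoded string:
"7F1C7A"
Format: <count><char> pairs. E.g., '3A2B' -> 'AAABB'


Expanding each <count><char> pair:
  7F -> 'FFFFFFF'
  1C -> 'C'
  7A -> 'AAAAAAA'

Decoded = FFFFFFFCAAAAAAA


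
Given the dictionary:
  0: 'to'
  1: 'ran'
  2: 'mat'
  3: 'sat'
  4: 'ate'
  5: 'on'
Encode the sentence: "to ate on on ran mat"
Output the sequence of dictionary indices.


Look up each word in the dictionary:
  'to' -> 0
  'ate' -> 4
  'on' -> 5
  'on' -> 5
  'ran' -> 1
  'mat' -> 2

Encoded: [0, 4, 5, 5, 1, 2]


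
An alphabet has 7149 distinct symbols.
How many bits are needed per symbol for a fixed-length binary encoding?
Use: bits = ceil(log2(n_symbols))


log2(7149) = 12.8035
Bracket: 2^12 = 4096 < 7149 <= 2^13 = 8192
So ceil(log2(7149)) = 13

bits = ceil(log2(7149)) = ceil(12.8035) = 13 bits


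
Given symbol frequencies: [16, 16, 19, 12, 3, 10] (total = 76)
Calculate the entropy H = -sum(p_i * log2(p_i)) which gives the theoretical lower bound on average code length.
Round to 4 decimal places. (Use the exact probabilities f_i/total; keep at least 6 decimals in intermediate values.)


Per-symbol terms -p_i * log2(p_i) with p_i = f_i/76:
  p = 16/76 = 0.210526: log2(p) = -2.247928, -p*log2(p) = 0.473248
  p = 16/76 = 0.210526: log2(p) = -2.247928, -p*log2(p) = 0.473248
  p = 19/76 = 0.250000: log2(p) = -2.000000, -p*log2(p) = 0.500000
  p = 12/76 = 0.157895: log2(p) = -2.662965, -p*log2(p) = 0.420468
  p = 3/76 = 0.039474: log2(p) = -4.662965, -p*log2(p) = 0.184064
  p = 10/76 = 0.131579: log2(p) = -2.925999, -p*log2(p) = 0.385000
H = 0.473248 + 0.473248 + 0.500000 + 0.420468 + 0.184064 + 0.385000 = 2.436028

H = 2.436 bits/symbol


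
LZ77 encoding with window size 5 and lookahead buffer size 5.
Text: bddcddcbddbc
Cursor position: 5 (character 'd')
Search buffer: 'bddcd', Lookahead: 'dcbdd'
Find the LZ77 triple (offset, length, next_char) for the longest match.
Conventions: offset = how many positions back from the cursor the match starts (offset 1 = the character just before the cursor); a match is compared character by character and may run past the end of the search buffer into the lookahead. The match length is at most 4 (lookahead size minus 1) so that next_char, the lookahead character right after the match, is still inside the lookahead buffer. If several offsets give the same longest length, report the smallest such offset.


Try each offset into the search buffer:
  offset=1 (pos 4, char 'd'): match length 1
  offset=2 (pos 3, char 'c'): match length 0
  offset=3 (pos 2, char 'd'): match length 2
  offset=4 (pos 1, char 'd'): match length 1
  offset=5 (pos 0, char 'b'): match length 0
Longest match has length 2 at offset 3.
next_char = character at position 5 + 2 = 7 -> 'b'

Best match: offset=3, length=2 (matching 'dc' starting at position 2)
LZ77 triple: (3, 2, 'b')


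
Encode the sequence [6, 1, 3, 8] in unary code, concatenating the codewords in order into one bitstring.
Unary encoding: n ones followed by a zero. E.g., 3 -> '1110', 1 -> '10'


Encode each number as n ones followed by a terminating 0:
  6 -> 1111110 (7 bits)
  1 -> 10 (2 bits)
  3 -> 1110 (4 bits)
  8 -> 111111110 (9 bits)
Total length = 7 + 2 + 4 + 9 = 22 bits.

Unary([6, 1, 3, 8]) = 1111110101110111111110 (22 bits)


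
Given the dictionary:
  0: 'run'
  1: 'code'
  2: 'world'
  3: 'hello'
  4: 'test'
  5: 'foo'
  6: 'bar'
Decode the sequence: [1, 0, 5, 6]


Look up each index in the dictionary:
  1 -> 'code'
  0 -> 'run'
  5 -> 'foo'
  6 -> 'bar'

Decoded: "code run foo bar"


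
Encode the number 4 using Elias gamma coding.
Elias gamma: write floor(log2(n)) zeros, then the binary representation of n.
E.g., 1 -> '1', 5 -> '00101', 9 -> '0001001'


num_bits = floor(log2(4)) + 1 = 3
leading_zeros = num_bits - 1 = 2
binary(4) = 100

Elias gamma(4) = '00' + '100' = 00100 (5 bits)


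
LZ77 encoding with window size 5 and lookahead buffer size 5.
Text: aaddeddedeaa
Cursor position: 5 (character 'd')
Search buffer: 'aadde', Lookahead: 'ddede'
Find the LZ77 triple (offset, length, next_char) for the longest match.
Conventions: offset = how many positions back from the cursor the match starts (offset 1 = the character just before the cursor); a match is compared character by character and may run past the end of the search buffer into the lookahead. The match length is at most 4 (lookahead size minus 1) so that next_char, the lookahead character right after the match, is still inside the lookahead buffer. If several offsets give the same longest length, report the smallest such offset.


Try each offset into the search buffer:
  offset=1 (pos 4, char 'e'): match length 0
  offset=2 (pos 3, char 'd'): match length 1
  offset=3 (pos 2, char 'd'): match length 4
  offset=4 (pos 1, char 'a'): match length 0
  offset=5 (pos 0, char 'a'): match length 0
Longest match has length 4 at offset 3.
next_char = character at position 5 + 4 = 9 -> 'e'

Best match: offset=3, length=4 (matching 'dded' starting at position 2)
LZ77 triple: (3, 4, 'e')


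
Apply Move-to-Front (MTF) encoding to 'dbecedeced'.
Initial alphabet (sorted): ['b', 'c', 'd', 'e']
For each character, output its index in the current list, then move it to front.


MTF encoding:
'd': index 2 in ['b', 'c', 'd', 'e'] -> ['d', 'b', 'c', 'e']
'b': index 1 in ['d', 'b', 'c', 'e'] -> ['b', 'd', 'c', 'e']
'e': index 3 in ['b', 'd', 'c', 'e'] -> ['e', 'b', 'd', 'c']
'c': index 3 in ['e', 'b', 'd', 'c'] -> ['c', 'e', 'b', 'd']
'e': index 1 in ['c', 'e', 'b', 'd'] -> ['e', 'c', 'b', 'd']
'd': index 3 in ['e', 'c', 'b', 'd'] -> ['d', 'e', 'c', 'b']
'e': index 1 in ['d', 'e', 'c', 'b'] -> ['e', 'd', 'c', 'b']
'c': index 2 in ['e', 'd', 'c', 'b'] -> ['c', 'e', 'd', 'b']
'e': index 1 in ['c', 'e', 'd', 'b'] -> ['e', 'c', 'd', 'b']
'd': index 2 in ['e', 'c', 'd', 'b'] -> ['d', 'e', 'c', 'b']


Output: [2, 1, 3, 3, 1, 3, 1, 2, 1, 2]


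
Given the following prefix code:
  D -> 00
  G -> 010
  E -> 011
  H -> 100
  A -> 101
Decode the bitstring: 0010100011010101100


Decoding step by step:
Bits 00 -> D
Bits 101 -> A
Bits 00 -> D
Bits 011 -> E
Bits 010 -> G
Bits 101 -> A
Bits 100 -> H


Decoded message: DADEGAH


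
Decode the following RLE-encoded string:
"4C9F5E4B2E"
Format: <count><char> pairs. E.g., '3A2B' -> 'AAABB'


Expanding each <count><char> pair:
  4C -> 'CCCC'
  9F -> 'FFFFFFFFF'
  5E -> 'EEEEE'
  4B -> 'BBBB'
  2E -> 'EE'

Decoded = CCCCFFFFFFFFFEEEEEBBBBEE


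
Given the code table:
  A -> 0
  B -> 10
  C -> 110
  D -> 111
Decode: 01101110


Decoding:
0 -> A
110 -> C
111 -> D
0 -> A


Result: ACDA


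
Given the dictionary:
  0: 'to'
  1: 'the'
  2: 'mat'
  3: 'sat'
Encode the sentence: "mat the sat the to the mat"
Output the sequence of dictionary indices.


Look up each word in the dictionary:
  'mat' -> 2
  'the' -> 1
  'sat' -> 3
  'the' -> 1
  'to' -> 0
  'the' -> 1
  'mat' -> 2

Encoded: [2, 1, 3, 1, 0, 1, 2]


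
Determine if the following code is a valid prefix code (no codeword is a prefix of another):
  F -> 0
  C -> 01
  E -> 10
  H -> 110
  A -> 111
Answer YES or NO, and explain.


Checking each pair (does one codeword prefix another?):
  F='0' vs C='01': prefix -- VIOLATION

NO -- this is NOT a valid prefix code. F (0) is a prefix of C (01).


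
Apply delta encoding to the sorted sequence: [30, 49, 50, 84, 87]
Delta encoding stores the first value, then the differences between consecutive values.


First value: 30
Deltas:
  49 - 30 = 19
  50 - 49 = 1
  84 - 50 = 34
  87 - 84 = 3


Delta encoded: [30, 19, 1, 34, 3]


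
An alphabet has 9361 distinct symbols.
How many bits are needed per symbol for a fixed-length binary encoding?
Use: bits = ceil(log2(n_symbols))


log2(9361) = 13.1924
Bracket: 2^13 = 8192 < 9361 <= 2^14 = 16384
So ceil(log2(9361)) = 14

bits = ceil(log2(9361)) = ceil(13.1924) = 14 bits


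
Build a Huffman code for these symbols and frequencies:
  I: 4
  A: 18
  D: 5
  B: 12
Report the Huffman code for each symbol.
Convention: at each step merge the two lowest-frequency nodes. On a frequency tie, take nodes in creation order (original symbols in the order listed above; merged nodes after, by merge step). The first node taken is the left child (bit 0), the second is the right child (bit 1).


Huffman tree construction:
Step 1: Merge I(4) + D(5) = 9
Step 2: Merge (I+D)(9) + B(12) = 21
Step 3: Merge A(18) + ((I+D)+B)(21) = 39
Read each symbol's code off the tree from the root (left child = 0, right child = 1).

Codes:
  I: 100 (length 3)
  A: 0 (length 1)
  D: 101 (length 3)
  B: 11 (length 2)
Average code length: 69/39 = 1.7692 bits/symbol


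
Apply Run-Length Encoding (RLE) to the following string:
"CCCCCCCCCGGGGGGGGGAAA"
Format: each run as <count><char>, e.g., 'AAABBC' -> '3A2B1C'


Scanning runs left to right:
  i=0: run of 'C' x 9 -> '9C'
  i=9: run of 'G' x 9 -> '9G'
  i=18: run of 'A' x 3 -> '3A'

RLE = 9C9G3A


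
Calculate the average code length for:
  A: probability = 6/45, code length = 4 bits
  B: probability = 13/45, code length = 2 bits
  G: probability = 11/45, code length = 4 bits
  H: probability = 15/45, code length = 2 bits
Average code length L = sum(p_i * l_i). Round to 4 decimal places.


Weighted contributions p_i * l_i:
  A: (6/45) * 4 = 24/45
  B: (13/45) * 2 = 26/45
  G: (11/45) * 4 = 44/45
  H: (15/45) * 2 = 30/45
Sum = (24 + 26 + 44 + 30)/45 = 124/45

L = 124/45 = 2.7556 bits/symbol


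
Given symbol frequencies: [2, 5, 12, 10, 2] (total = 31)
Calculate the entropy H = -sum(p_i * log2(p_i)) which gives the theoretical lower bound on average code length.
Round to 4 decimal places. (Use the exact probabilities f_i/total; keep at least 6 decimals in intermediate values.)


Per-symbol terms -p_i * log2(p_i) with p_i = f_i/31:
  p = 2/31 = 0.064516: log2(p) = -3.954196, -p*log2(p) = 0.255109
  p = 5/31 = 0.161290: log2(p) = -2.632268, -p*log2(p) = 0.424559
  p = 12/31 = 0.387097: log2(p) = -1.369234, -p*log2(p) = 0.530026
  p = 10/31 = 0.322581: log2(p) = -1.632268, -p*log2(p) = 0.526538
  p = 2/31 = 0.064516: log2(p) = -3.954196, -p*log2(p) = 0.255109
H = 0.255109 + 0.424559 + 0.530026 + 0.526538 + 0.255109 = 1.991341

H = 1.9913 bits/symbol


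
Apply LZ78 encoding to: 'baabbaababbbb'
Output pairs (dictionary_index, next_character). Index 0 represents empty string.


LZ78 encoding steps:
Dictionary: {0: ''}
Step 1: w='' (idx 0), next='b' -> output (0, 'b'), add 'b' as idx 1
Step 2: w='' (idx 0), next='a' -> output (0, 'a'), add 'a' as idx 2
Step 3: w='a' (idx 2), next='b' -> output (2, 'b'), add 'ab' as idx 3
Step 4: w='b' (idx 1), next='a' -> output (1, 'a'), add 'ba' as idx 4
Step 5: w='ab' (idx 3), next='a' -> output (3, 'a'), add 'aba' as idx 5
Step 6: w='b' (idx 1), next='b' -> output (1, 'b'), add 'bb' as idx 6
Step 7: w='bb' (idx 6), end of input -> output (6, '')


Encoded: [(0, 'b'), (0, 'a'), (2, 'b'), (1, 'a'), (3, 'a'), (1, 'b'), (6, '')]


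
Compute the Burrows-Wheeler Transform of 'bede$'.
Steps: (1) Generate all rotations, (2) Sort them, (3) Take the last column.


Rotations (sorted):
  0: $bede -> last char: e
  1: bede$ -> last char: $
  2: de$be -> last char: e
  3: e$bed -> last char: d
  4: ede$b -> last char: b


BWT = e$edb


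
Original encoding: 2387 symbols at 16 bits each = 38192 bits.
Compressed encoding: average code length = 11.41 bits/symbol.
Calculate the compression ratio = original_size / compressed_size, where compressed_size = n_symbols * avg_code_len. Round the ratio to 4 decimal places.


original_size = n_symbols * orig_bits = 2387 * 16 = 38192 bits
compressed_size = n_symbols * avg_code_len = 2387 * 11.41 = 27235.67 bits
ratio = original_size / compressed_size = 38192 / 27235.67 = 1.4023

Compression ratio = 1.4023


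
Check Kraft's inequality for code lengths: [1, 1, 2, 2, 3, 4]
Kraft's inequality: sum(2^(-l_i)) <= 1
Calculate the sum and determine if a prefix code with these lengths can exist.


Sum = 2^(-1) + 2^(-1) + 2^(-2) + 2^(-2) + 2^(-3) + 2^(-4)
    = 0.5 + 0.5 + 0.25 + 0.25 + 0.125 + 0.0625
    = 27/16 = 1.6875
Since 1.6875 > 1, Kraft's inequality is NOT satisfied.
A prefix code with these lengths CANNOT exist.

Kraft sum = 1.6875. Not satisfied.


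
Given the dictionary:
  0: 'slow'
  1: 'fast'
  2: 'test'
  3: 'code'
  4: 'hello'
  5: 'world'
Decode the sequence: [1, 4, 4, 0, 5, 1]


Look up each index in the dictionary:
  1 -> 'fast'
  4 -> 'hello'
  4 -> 'hello'
  0 -> 'slow'
  5 -> 'world'
  1 -> 'fast'

Decoded: "fast hello hello slow world fast"


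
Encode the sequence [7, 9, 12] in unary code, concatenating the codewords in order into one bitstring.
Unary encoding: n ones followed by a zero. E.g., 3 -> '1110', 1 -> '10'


Encode each number as n ones followed by a terminating 0:
  7 -> 11111110 (8 bits)
  9 -> 1111111110 (10 bits)
  12 -> 1111111111110 (13 bits)
Total length = 8 + 10 + 13 = 31 bits.

Unary([7, 9, 12]) = 1111111011111111101111111111110 (31 bits)


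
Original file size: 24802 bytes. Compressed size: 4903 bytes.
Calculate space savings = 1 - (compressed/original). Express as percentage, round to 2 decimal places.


ratio = compressed/original = 4903/24802 = 0.197686
savings = 1 - ratio = 1 - 0.197686 = 0.802314
as a percentage: 0.802314 * 100 = 80.23%

Space savings = 1 - 4903/24802 = 80.23%


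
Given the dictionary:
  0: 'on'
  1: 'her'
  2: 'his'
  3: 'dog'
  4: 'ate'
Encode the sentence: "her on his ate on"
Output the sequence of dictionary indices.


Look up each word in the dictionary:
  'her' -> 1
  'on' -> 0
  'his' -> 2
  'ate' -> 4
  'on' -> 0

Encoded: [1, 0, 2, 4, 0]


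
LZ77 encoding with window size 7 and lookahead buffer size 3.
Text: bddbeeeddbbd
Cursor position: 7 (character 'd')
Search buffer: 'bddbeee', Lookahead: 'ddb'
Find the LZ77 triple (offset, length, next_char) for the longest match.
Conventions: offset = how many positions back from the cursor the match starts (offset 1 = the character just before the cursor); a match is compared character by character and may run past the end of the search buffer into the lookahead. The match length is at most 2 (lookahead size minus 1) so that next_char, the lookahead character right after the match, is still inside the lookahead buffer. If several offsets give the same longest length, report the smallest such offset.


Try each offset into the search buffer:
  offset=1 (pos 6, char 'e'): match length 0
  offset=2 (pos 5, char 'e'): match length 0
  offset=3 (pos 4, char 'e'): match length 0
  offset=4 (pos 3, char 'b'): match length 0
  offset=5 (pos 2, char 'd'): match length 1
  offset=6 (pos 1, char 'd'): match length 2
  offset=7 (pos 0, char 'b'): match length 0
Longest match has length 2 at offset 6.
next_char = character at position 7 + 2 = 9 -> 'b'

Best match: offset=6, length=2 (matching 'dd' starting at position 1)
LZ77 triple: (6, 2, 'b')


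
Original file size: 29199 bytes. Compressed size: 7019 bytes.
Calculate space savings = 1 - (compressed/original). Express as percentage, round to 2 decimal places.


ratio = compressed/original = 7019/29199 = 0.240385
savings = 1 - ratio = 1 - 0.240385 = 0.759615
as a percentage: 0.759615 * 100 = 75.96%

Space savings = 1 - 7019/29199 = 75.96%


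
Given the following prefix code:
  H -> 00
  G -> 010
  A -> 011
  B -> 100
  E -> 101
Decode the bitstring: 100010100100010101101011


Decoding step by step:
Bits 100 -> B
Bits 010 -> G
Bits 100 -> B
Bits 100 -> B
Bits 010 -> G
Bits 101 -> E
Bits 101 -> E
Bits 011 -> A


Decoded message: BGBBGEEA


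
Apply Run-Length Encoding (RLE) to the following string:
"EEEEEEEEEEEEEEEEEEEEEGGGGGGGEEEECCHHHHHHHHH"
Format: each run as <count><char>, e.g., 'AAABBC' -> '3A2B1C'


Scanning runs left to right:
  i=0: run of 'E' x 21 -> '21E'
  i=21: run of 'G' x 7 -> '7G'
  i=28: run of 'E' x 4 -> '4E'
  i=32: run of 'C' x 2 -> '2C'
  i=34: run of 'H' x 9 -> '9H'

RLE = 21E7G4E2C9H


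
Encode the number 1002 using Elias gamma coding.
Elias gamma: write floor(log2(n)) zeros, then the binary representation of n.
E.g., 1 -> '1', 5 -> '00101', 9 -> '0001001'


num_bits = floor(log2(1002)) + 1 = 10
leading_zeros = num_bits - 1 = 9
binary(1002) = 1111101010

Elias gamma(1002) = '000000000' + '1111101010' = 0000000001111101010 (19 bits)


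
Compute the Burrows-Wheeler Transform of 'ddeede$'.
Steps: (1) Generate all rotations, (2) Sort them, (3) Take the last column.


Rotations (sorted):
  0: $ddeede -> last char: e
  1: ddeede$ -> last char: $
  2: de$ddee -> last char: e
  3: deede$d -> last char: d
  4: e$ddeed -> last char: d
  5: ede$dde -> last char: e
  6: eede$dd -> last char: d


BWT = e$edded


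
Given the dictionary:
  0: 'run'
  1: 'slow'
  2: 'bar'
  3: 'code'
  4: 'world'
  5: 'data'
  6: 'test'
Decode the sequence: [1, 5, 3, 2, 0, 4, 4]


Look up each index in the dictionary:
  1 -> 'slow'
  5 -> 'data'
  3 -> 'code'
  2 -> 'bar'
  0 -> 'run'
  4 -> 'world'
  4 -> 'world'

Decoded: "slow data code bar run world world"


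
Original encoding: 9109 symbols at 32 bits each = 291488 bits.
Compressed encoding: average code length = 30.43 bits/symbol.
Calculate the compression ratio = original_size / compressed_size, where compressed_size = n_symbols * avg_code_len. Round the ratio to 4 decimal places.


original_size = n_symbols * orig_bits = 9109 * 32 = 291488 bits
compressed_size = n_symbols * avg_code_len = 9109 * 30.43 = 277186.87 bits
ratio = original_size / compressed_size = 291488 / 277186.87 = 1.0516

Compression ratio = 1.0516


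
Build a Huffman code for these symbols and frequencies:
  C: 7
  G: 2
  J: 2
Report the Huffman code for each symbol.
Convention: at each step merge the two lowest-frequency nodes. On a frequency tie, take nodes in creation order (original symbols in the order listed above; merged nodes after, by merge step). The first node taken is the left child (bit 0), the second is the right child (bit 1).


Huffman tree construction:
Step 1: Merge G(2) + J(2) = 4
Step 2: Merge (G+J)(4) + C(7) = 11
Read each symbol's code off the tree from the root (left child = 0, right child = 1).

Codes:
  C: 1 (length 1)
  G: 00 (length 2)
  J: 01 (length 2)
Average code length: 15/11 = 1.3636 bits/symbol


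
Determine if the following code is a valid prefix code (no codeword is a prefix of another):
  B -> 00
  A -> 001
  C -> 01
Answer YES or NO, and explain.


Checking each pair (does one codeword prefix another?):
  B='00' vs A='001': prefix -- VIOLATION

NO -- this is NOT a valid prefix code. B (00) is a prefix of A (001).


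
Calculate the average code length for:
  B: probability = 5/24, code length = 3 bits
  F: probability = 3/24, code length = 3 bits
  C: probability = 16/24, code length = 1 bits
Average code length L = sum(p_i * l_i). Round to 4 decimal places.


Weighted contributions p_i * l_i:
  B: (5/24) * 3 = 15/24
  F: (3/24) * 3 = 9/24
  C: (16/24) * 1 = 16/24
Sum = (15 + 9 + 16)/24 = 40/24

L = 40/24 = 1.6667 bits/symbol


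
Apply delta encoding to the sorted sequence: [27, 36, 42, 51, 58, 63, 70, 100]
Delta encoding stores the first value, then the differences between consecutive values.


First value: 27
Deltas:
  36 - 27 = 9
  42 - 36 = 6
  51 - 42 = 9
  58 - 51 = 7
  63 - 58 = 5
  70 - 63 = 7
  100 - 70 = 30


Delta encoded: [27, 9, 6, 9, 7, 5, 7, 30]


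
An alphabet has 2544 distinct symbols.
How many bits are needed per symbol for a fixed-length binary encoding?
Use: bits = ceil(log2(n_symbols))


log2(2544) = 11.3129
Bracket: 2^11 = 2048 < 2544 <= 2^12 = 4096
So ceil(log2(2544)) = 12

bits = ceil(log2(2544)) = ceil(11.3129) = 12 bits


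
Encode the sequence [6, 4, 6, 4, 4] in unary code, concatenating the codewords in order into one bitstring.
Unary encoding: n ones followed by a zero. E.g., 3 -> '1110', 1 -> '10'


Encode each number as n ones followed by a terminating 0:
  6 -> 1111110 (7 bits)
  4 -> 11110 (5 bits)
  6 -> 1111110 (7 bits)
  4 -> 11110 (5 bits)
  4 -> 11110 (5 bits)
Total length = 7 + 5 + 7 + 5 + 5 = 29 bits.

Unary([6, 4, 6, 4, 4]) = 11111101111011111101111011110 (29 bits)


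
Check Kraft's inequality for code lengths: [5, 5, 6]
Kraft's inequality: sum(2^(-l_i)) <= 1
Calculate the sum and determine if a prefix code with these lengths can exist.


Sum = 2^(-5) + 2^(-5) + 2^(-6)
    = 0.03125 + 0.03125 + 0.015625
    = 5/64 = 0.078125
Since 0.078125 <= 1, Kraft's inequality IS satisfied.
A prefix code with these lengths CAN exist.

Kraft sum = 0.078125. Satisfied.


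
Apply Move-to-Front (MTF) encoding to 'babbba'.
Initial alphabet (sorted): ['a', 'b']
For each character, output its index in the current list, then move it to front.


MTF encoding:
'b': index 1 in ['a', 'b'] -> ['b', 'a']
'a': index 1 in ['b', 'a'] -> ['a', 'b']
'b': index 1 in ['a', 'b'] -> ['b', 'a']
'b': index 0 in ['b', 'a'] -> ['b', 'a']
'b': index 0 in ['b', 'a'] -> ['b', 'a']
'a': index 1 in ['b', 'a'] -> ['a', 'b']


Output: [1, 1, 1, 0, 0, 1]


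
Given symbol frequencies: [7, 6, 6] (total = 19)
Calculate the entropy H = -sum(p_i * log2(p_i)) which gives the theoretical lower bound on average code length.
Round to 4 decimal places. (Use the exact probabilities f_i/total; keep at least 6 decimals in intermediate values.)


Per-symbol terms -p_i * log2(p_i) with p_i = f_i/19:
  p = 7/19 = 0.368421: log2(p) = -1.440573, -p*log2(p) = 0.530737
  p = 6/19 = 0.315789: log2(p) = -1.662965, -p*log2(p) = 0.525147
  p = 6/19 = 0.315789: log2(p) = -1.662965, -p*log2(p) = 0.525147
H = 0.530737 + 0.525147 + 0.525147 = 1.581031

H = 1.581 bits/symbol


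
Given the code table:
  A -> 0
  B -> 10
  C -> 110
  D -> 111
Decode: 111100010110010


Decoding:
111 -> D
10 -> B
0 -> A
0 -> A
10 -> B
110 -> C
0 -> A
10 -> B


Result: DBAABCAB


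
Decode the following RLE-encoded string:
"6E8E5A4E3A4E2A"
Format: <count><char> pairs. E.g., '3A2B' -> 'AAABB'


Expanding each <count><char> pair:
  6E -> 'EEEEEE'
  8E -> 'EEEEEEEE'
  5A -> 'AAAAA'
  4E -> 'EEEE'
  3A -> 'AAA'
  4E -> 'EEEE'
  2A -> 'AA'

Decoded = EEEEEEEEEEEEEEAAAAAEEEEAAAEEEEAA


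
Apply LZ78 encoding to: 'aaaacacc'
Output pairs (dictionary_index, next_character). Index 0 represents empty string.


LZ78 encoding steps:
Dictionary: {0: ''}
Step 1: w='' (idx 0), next='a' -> output (0, 'a'), add 'a' as idx 1
Step 2: w='a' (idx 1), next='a' -> output (1, 'a'), add 'aa' as idx 2
Step 3: w='a' (idx 1), next='c' -> output (1, 'c'), add 'ac' as idx 3
Step 4: w='ac' (idx 3), next='c' -> output (3, 'c'), add 'acc' as idx 4


Encoded: [(0, 'a'), (1, 'a'), (1, 'c'), (3, 'c')]


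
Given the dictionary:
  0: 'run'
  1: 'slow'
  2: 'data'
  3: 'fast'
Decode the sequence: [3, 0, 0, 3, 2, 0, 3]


Look up each index in the dictionary:
  3 -> 'fast'
  0 -> 'run'
  0 -> 'run'
  3 -> 'fast'
  2 -> 'data'
  0 -> 'run'
  3 -> 'fast'

Decoded: "fast run run fast data run fast"


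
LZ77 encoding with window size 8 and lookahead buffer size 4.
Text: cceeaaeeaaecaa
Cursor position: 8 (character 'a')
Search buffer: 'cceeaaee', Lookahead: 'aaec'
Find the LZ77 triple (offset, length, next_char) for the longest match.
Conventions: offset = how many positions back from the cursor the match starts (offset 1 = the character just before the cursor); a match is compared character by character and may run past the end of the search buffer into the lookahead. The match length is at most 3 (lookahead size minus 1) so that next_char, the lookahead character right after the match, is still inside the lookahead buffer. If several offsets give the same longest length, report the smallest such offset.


Try each offset into the search buffer:
  offset=1 (pos 7, char 'e'): match length 0
  offset=2 (pos 6, char 'e'): match length 0
  offset=3 (pos 5, char 'a'): match length 1
  offset=4 (pos 4, char 'a'): match length 3
  offset=5 (pos 3, char 'e'): match length 0
  offset=6 (pos 2, char 'e'): match length 0
  offset=7 (pos 1, char 'c'): match length 0
  offset=8 (pos 0, char 'c'): match length 0
Longest match has length 3 at offset 4.
next_char = character at position 8 + 3 = 11 -> 'c'

Best match: offset=4, length=3 (matching 'aae' starting at position 4)
LZ77 triple: (4, 3, 'c')


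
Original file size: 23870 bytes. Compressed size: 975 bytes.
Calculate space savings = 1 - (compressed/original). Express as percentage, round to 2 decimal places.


ratio = compressed/original = 975/23870 = 0.040846
savings = 1 - ratio = 1 - 0.040846 = 0.959154
as a percentage: 0.959154 * 100 = 95.92%

Space savings = 1 - 975/23870 = 95.92%


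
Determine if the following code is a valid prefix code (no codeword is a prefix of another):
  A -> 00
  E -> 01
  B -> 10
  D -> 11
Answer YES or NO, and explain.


Checking each pair (does one codeword prefix another?):
  A='00' vs E='01': no prefix
  A='00' vs B='10': no prefix
  A='00' vs D='11': no prefix
  E='01' vs A='00': no prefix
  E='01' vs B='10': no prefix
  E='01' vs D='11': no prefix
  B='10' vs A='00': no prefix
  B='10' vs E='01': no prefix
  B='10' vs D='11': no prefix
  D='11' vs A='00': no prefix
  D='11' vs E='01': no prefix
  D='11' vs B='10': no prefix
No violation found over all pairs.

YES -- this is a valid prefix code. No codeword is a prefix of any other codeword.


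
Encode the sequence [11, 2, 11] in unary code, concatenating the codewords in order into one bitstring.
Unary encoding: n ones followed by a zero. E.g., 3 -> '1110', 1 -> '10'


Encode each number as n ones followed by a terminating 0:
  11 -> 111111111110 (12 bits)
  2 -> 110 (3 bits)
  11 -> 111111111110 (12 bits)
Total length = 12 + 3 + 12 = 27 bits.

Unary([11, 2, 11]) = 111111111110110111111111110 (27 bits)
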